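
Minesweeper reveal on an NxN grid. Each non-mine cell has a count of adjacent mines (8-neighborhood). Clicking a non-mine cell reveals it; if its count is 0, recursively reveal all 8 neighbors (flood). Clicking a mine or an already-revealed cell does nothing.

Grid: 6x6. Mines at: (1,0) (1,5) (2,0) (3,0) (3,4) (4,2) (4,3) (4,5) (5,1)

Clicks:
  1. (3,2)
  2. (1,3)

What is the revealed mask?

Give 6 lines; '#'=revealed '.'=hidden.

Answer: .####.
.####.
.####.
.###..
......
......

Derivation:
Click 1 (3,2) count=2: revealed 1 new [(3,2)] -> total=1
Click 2 (1,3) count=0: revealed 14 new [(0,1) (0,2) (0,3) (0,4) (1,1) (1,2) (1,3) (1,4) (2,1) (2,2) (2,3) (2,4) (3,1) (3,3)] -> total=15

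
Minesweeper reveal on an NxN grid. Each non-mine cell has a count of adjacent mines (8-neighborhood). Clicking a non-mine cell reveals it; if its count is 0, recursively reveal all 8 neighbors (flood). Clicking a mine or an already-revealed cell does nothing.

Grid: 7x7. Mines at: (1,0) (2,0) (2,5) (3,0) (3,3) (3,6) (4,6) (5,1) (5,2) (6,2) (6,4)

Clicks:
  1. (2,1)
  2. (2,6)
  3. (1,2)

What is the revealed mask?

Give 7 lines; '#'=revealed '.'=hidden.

Click 1 (2,1) count=3: revealed 1 new [(2,1)] -> total=1
Click 2 (2,6) count=2: revealed 1 new [(2,6)] -> total=2
Click 3 (1,2) count=0: revealed 15 new [(0,1) (0,2) (0,3) (0,4) (0,5) (0,6) (1,1) (1,2) (1,3) (1,4) (1,5) (1,6) (2,2) (2,3) (2,4)] -> total=17

Answer: .######
.######
.####.#
.......
.......
.......
.......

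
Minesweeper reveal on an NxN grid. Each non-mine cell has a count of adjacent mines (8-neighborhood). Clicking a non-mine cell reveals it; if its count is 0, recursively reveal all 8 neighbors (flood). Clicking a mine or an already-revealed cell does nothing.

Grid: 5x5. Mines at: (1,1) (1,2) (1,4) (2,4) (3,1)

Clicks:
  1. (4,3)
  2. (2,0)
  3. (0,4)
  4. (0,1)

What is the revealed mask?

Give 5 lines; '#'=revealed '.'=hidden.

Answer: .#..#
.....
#....
..###
..###

Derivation:
Click 1 (4,3) count=0: revealed 6 new [(3,2) (3,3) (3,4) (4,2) (4,3) (4,4)] -> total=6
Click 2 (2,0) count=2: revealed 1 new [(2,0)] -> total=7
Click 3 (0,4) count=1: revealed 1 new [(0,4)] -> total=8
Click 4 (0,1) count=2: revealed 1 new [(0,1)] -> total=9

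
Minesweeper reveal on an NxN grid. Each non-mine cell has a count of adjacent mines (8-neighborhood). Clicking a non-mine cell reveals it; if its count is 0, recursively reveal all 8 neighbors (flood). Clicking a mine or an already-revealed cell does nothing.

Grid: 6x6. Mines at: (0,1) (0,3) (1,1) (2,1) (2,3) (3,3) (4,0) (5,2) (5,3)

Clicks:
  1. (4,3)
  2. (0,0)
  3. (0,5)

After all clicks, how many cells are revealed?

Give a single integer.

Click 1 (4,3) count=3: revealed 1 new [(4,3)] -> total=1
Click 2 (0,0) count=2: revealed 1 new [(0,0)] -> total=2
Click 3 (0,5) count=0: revealed 12 new [(0,4) (0,5) (1,4) (1,5) (2,4) (2,5) (3,4) (3,5) (4,4) (4,5) (5,4) (5,5)] -> total=14

Answer: 14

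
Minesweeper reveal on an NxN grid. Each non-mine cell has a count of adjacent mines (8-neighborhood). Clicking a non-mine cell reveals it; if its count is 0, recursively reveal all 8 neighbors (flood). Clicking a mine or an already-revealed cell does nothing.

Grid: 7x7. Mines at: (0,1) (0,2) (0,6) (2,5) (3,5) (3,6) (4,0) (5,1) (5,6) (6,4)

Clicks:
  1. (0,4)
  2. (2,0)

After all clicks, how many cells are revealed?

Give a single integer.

Click 1 (0,4) count=0: revealed 6 new [(0,3) (0,4) (0,5) (1,3) (1,4) (1,5)] -> total=6
Click 2 (2,0) count=0: revealed 20 new [(1,0) (1,1) (1,2) (2,0) (2,1) (2,2) (2,3) (2,4) (3,0) (3,1) (3,2) (3,3) (3,4) (4,1) (4,2) (4,3) (4,4) (5,2) (5,3) (5,4)] -> total=26

Answer: 26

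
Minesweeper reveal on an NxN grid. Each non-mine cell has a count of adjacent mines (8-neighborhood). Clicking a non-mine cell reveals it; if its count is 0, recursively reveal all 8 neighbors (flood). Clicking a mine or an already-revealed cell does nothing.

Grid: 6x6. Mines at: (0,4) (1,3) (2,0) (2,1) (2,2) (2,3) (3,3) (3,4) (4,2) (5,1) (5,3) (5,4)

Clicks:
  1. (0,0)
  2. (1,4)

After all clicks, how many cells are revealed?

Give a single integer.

Click 1 (0,0) count=0: revealed 6 new [(0,0) (0,1) (0,2) (1,0) (1,1) (1,2)] -> total=6
Click 2 (1,4) count=3: revealed 1 new [(1,4)] -> total=7

Answer: 7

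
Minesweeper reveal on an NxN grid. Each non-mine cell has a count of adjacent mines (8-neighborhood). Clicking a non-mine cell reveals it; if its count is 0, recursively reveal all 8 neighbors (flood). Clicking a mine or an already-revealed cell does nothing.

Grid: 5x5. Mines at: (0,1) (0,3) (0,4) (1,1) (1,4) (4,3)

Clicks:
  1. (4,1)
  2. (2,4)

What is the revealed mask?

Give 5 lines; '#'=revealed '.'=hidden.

Answer: .....
.....
###.#
###..
###..

Derivation:
Click 1 (4,1) count=0: revealed 9 new [(2,0) (2,1) (2,2) (3,0) (3,1) (3,2) (4,0) (4,1) (4,2)] -> total=9
Click 2 (2,4) count=1: revealed 1 new [(2,4)] -> total=10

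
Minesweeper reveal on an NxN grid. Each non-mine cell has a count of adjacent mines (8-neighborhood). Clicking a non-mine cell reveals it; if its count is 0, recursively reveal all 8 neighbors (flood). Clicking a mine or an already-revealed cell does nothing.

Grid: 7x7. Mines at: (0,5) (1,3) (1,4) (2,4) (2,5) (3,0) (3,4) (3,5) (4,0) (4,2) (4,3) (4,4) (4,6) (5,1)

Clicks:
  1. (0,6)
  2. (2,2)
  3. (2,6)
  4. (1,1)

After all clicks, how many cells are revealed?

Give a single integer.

Answer: 11

Derivation:
Click 1 (0,6) count=1: revealed 1 new [(0,6)] -> total=1
Click 2 (2,2) count=1: revealed 1 new [(2,2)] -> total=2
Click 3 (2,6) count=2: revealed 1 new [(2,6)] -> total=3
Click 4 (1,1) count=0: revealed 8 new [(0,0) (0,1) (0,2) (1,0) (1,1) (1,2) (2,0) (2,1)] -> total=11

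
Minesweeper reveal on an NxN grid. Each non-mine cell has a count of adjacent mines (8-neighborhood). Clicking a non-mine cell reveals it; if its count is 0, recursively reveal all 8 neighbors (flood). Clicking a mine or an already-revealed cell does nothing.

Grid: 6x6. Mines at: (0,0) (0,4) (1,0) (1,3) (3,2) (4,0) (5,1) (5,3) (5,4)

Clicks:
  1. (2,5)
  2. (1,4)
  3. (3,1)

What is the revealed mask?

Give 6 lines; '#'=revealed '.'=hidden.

Answer: ......
....##
...###
.#.###
...###
......

Derivation:
Click 1 (2,5) count=0: revealed 11 new [(1,4) (1,5) (2,3) (2,4) (2,5) (3,3) (3,4) (3,5) (4,3) (4,4) (4,5)] -> total=11
Click 2 (1,4) count=2: revealed 0 new [(none)] -> total=11
Click 3 (3,1) count=2: revealed 1 new [(3,1)] -> total=12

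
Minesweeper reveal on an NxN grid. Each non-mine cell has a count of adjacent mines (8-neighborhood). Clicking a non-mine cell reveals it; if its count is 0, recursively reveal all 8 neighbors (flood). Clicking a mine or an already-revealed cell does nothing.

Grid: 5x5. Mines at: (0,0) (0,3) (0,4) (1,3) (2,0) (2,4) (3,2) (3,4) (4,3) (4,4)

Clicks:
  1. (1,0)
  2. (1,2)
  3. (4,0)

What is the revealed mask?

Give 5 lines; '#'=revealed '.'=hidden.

Answer: .....
#.#..
.....
##...
##...

Derivation:
Click 1 (1,0) count=2: revealed 1 new [(1,0)] -> total=1
Click 2 (1,2) count=2: revealed 1 new [(1,2)] -> total=2
Click 3 (4,0) count=0: revealed 4 new [(3,0) (3,1) (4,0) (4,1)] -> total=6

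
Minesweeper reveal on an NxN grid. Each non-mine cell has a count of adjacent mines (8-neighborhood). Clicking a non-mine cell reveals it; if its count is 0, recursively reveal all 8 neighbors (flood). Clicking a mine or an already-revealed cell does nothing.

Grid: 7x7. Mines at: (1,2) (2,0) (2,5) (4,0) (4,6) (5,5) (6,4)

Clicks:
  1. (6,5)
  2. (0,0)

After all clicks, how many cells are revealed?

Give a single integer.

Click 1 (6,5) count=2: revealed 1 new [(6,5)] -> total=1
Click 2 (0,0) count=0: revealed 4 new [(0,0) (0,1) (1,0) (1,1)] -> total=5

Answer: 5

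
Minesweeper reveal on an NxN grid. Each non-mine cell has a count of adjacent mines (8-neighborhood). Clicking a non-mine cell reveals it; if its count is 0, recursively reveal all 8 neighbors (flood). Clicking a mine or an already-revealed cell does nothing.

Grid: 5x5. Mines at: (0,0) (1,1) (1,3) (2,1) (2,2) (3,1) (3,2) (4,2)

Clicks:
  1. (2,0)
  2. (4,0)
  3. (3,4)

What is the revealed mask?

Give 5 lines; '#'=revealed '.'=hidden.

Answer: .....
.....
#..##
...##
#..##

Derivation:
Click 1 (2,0) count=3: revealed 1 new [(2,0)] -> total=1
Click 2 (4,0) count=1: revealed 1 new [(4,0)] -> total=2
Click 3 (3,4) count=0: revealed 6 new [(2,3) (2,4) (3,3) (3,4) (4,3) (4,4)] -> total=8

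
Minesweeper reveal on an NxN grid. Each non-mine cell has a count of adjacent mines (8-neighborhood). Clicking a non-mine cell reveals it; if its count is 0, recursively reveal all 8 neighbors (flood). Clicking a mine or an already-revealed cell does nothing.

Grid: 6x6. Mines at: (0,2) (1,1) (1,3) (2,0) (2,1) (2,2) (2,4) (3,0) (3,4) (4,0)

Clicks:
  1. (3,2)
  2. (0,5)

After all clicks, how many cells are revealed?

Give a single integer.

Click 1 (3,2) count=2: revealed 1 new [(3,2)] -> total=1
Click 2 (0,5) count=0: revealed 4 new [(0,4) (0,5) (1,4) (1,5)] -> total=5

Answer: 5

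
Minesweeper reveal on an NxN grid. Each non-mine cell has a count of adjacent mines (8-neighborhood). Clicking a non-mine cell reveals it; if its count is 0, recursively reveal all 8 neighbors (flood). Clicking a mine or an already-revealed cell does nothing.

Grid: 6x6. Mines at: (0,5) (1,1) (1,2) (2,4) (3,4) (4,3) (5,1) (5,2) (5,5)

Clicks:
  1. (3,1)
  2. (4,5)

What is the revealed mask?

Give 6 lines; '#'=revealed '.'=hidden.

Click 1 (3,1) count=0: revealed 9 new [(2,0) (2,1) (2,2) (3,0) (3,1) (3,2) (4,0) (4,1) (4,2)] -> total=9
Click 2 (4,5) count=2: revealed 1 new [(4,5)] -> total=10

Answer: ......
......
###...
###...
###..#
......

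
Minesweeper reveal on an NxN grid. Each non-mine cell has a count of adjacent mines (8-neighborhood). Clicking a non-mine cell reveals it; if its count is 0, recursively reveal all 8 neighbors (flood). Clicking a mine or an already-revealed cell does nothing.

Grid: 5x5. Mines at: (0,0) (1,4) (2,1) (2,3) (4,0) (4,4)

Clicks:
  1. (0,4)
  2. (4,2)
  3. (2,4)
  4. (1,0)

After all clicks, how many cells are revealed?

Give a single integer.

Answer: 9

Derivation:
Click 1 (0,4) count=1: revealed 1 new [(0,4)] -> total=1
Click 2 (4,2) count=0: revealed 6 new [(3,1) (3,2) (3,3) (4,1) (4,2) (4,3)] -> total=7
Click 3 (2,4) count=2: revealed 1 new [(2,4)] -> total=8
Click 4 (1,0) count=2: revealed 1 new [(1,0)] -> total=9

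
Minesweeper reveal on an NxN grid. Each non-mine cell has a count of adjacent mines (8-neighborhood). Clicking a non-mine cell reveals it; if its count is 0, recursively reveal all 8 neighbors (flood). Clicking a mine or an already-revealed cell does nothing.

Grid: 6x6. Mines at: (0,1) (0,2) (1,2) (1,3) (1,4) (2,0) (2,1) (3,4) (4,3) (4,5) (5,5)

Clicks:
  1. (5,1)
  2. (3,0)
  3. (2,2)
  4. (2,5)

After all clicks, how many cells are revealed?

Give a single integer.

Click 1 (5,1) count=0: revealed 9 new [(3,0) (3,1) (3,2) (4,0) (4,1) (4,2) (5,0) (5,1) (5,2)] -> total=9
Click 2 (3,0) count=2: revealed 0 new [(none)] -> total=9
Click 3 (2,2) count=3: revealed 1 new [(2,2)] -> total=10
Click 4 (2,5) count=2: revealed 1 new [(2,5)] -> total=11

Answer: 11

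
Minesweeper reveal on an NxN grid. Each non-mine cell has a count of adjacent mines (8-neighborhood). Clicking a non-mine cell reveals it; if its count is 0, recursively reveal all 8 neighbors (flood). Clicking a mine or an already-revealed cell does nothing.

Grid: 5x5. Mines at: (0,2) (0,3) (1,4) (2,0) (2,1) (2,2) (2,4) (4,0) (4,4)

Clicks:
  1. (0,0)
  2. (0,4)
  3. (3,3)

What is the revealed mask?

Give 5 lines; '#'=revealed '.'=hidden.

Answer: ##..#
##...
.....
...#.
.....

Derivation:
Click 1 (0,0) count=0: revealed 4 new [(0,0) (0,1) (1,0) (1,1)] -> total=4
Click 2 (0,4) count=2: revealed 1 new [(0,4)] -> total=5
Click 3 (3,3) count=3: revealed 1 new [(3,3)] -> total=6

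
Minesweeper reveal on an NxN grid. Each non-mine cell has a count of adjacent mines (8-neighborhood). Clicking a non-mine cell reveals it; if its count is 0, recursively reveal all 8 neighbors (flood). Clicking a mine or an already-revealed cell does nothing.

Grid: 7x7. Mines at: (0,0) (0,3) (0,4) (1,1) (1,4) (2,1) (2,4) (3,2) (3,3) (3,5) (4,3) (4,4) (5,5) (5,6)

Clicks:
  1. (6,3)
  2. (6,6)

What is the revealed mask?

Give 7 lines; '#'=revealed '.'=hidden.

Answer: .......
.......
.......
##.....
###....
#####..
#####.#

Derivation:
Click 1 (6,3) count=0: revealed 15 new [(3,0) (3,1) (4,0) (4,1) (4,2) (5,0) (5,1) (5,2) (5,3) (5,4) (6,0) (6,1) (6,2) (6,3) (6,4)] -> total=15
Click 2 (6,6) count=2: revealed 1 new [(6,6)] -> total=16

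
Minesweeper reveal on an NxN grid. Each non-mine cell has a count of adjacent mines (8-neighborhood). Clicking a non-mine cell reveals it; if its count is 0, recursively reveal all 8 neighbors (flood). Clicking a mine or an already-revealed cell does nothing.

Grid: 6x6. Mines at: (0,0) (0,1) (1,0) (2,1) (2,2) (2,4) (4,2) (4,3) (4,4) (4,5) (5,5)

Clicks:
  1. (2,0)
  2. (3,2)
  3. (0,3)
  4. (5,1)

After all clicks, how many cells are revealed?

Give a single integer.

Answer: 11

Derivation:
Click 1 (2,0) count=2: revealed 1 new [(2,0)] -> total=1
Click 2 (3,2) count=4: revealed 1 new [(3,2)] -> total=2
Click 3 (0,3) count=0: revealed 8 new [(0,2) (0,3) (0,4) (0,5) (1,2) (1,3) (1,4) (1,5)] -> total=10
Click 4 (5,1) count=1: revealed 1 new [(5,1)] -> total=11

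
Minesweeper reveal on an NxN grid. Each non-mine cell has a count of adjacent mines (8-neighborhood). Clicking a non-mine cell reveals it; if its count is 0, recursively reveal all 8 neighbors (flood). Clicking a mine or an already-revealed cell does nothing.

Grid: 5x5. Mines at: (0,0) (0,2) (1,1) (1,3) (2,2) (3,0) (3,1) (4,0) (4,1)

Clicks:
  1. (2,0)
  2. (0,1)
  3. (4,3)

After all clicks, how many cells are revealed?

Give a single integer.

Answer: 10

Derivation:
Click 1 (2,0) count=3: revealed 1 new [(2,0)] -> total=1
Click 2 (0,1) count=3: revealed 1 new [(0,1)] -> total=2
Click 3 (4,3) count=0: revealed 8 new [(2,3) (2,4) (3,2) (3,3) (3,4) (4,2) (4,3) (4,4)] -> total=10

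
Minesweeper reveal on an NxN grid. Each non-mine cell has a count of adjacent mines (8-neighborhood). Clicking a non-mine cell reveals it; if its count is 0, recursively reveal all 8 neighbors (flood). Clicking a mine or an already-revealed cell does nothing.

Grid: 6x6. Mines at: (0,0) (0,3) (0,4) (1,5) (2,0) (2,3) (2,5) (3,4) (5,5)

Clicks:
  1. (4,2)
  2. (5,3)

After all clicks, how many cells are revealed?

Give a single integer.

Click 1 (4,2) count=0: revealed 14 new [(3,0) (3,1) (3,2) (3,3) (4,0) (4,1) (4,2) (4,3) (4,4) (5,0) (5,1) (5,2) (5,3) (5,4)] -> total=14
Click 2 (5,3) count=0: revealed 0 new [(none)] -> total=14

Answer: 14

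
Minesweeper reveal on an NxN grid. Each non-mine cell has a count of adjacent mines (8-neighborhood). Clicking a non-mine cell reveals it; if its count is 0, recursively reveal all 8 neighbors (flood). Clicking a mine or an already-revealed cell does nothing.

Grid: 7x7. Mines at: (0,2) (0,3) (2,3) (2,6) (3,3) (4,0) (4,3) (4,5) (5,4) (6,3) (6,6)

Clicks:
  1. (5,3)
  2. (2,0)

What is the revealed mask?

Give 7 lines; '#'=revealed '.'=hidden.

Click 1 (5,3) count=3: revealed 1 new [(5,3)] -> total=1
Click 2 (2,0) count=0: revealed 11 new [(0,0) (0,1) (1,0) (1,1) (1,2) (2,0) (2,1) (2,2) (3,0) (3,1) (3,2)] -> total=12

Answer: ##.....
###....
###....
###....
.......
...#...
.......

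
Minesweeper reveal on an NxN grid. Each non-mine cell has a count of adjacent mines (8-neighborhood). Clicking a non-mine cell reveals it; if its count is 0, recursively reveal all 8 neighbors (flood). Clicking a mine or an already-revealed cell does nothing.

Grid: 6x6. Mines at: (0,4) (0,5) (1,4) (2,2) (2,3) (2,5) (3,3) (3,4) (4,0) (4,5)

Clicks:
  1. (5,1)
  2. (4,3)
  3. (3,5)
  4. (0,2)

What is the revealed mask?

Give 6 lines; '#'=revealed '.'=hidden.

Click 1 (5,1) count=1: revealed 1 new [(5,1)] -> total=1
Click 2 (4,3) count=2: revealed 1 new [(4,3)] -> total=2
Click 3 (3,5) count=3: revealed 1 new [(3,5)] -> total=3
Click 4 (0,2) count=0: revealed 12 new [(0,0) (0,1) (0,2) (0,3) (1,0) (1,1) (1,2) (1,3) (2,0) (2,1) (3,0) (3,1)] -> total=15

Answer: ####..
####..
##....
##...#
...#..
.#....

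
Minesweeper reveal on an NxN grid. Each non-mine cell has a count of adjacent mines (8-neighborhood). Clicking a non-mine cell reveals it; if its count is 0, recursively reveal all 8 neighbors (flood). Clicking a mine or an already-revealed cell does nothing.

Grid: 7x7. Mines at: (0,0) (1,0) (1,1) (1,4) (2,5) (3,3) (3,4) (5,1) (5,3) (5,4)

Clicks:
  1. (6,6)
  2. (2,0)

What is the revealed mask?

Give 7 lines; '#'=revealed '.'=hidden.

Click 1 (6,6) count=0: revealed 8 new [(3,5) (3,6) (4,5) (4,6) (5,5) (5,6) (6,5) (6,6)] -> total=8
Click 2 (2,0) count=2: revealed 1 new [(2,0)] -> total=9

Answer: .......
.......
#......
.....##
.....##
.....##
.....##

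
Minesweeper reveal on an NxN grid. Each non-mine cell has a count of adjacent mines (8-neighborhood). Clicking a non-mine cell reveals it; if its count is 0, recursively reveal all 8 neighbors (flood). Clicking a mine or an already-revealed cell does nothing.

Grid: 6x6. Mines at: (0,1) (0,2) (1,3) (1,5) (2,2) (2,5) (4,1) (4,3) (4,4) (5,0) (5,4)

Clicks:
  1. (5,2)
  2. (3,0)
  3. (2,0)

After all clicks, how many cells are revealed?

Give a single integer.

Answer: 7

Derivation:
Click 1 (5,2) count=2: revealed 1 new [(5,2)] -> total=1
Click 2 (3,0) count=1: revealed 1 new [(3,0)] -> total=2
Click 3 (2,0) count=0: revealed 5 new [(1,0) (1,1) (2,0) (2,1) (3,1)] -> total=7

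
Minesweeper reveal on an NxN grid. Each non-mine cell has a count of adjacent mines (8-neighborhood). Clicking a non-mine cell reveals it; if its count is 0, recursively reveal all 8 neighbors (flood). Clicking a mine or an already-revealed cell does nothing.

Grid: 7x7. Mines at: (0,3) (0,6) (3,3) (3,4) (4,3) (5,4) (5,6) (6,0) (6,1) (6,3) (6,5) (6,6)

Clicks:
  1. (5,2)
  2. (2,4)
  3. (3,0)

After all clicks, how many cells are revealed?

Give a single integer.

Click 1 (5,2) count=3: revealed 1 new [(5,2)] -> total=1
Click 2 (2,4) count=2: revealed 1 new [(2,4)] -> total=2
Click 3 (3,0) count=0: revealed 17 new [(0,0) (0,1) (0,2) (1,0) (1,1) (1,2) (2,0) (2,1) (2,2) (3,0) (3,1) (3,2) (4,0) (4,1) (4,2) (5,0) (5,1)] -> total=19

Answer: 19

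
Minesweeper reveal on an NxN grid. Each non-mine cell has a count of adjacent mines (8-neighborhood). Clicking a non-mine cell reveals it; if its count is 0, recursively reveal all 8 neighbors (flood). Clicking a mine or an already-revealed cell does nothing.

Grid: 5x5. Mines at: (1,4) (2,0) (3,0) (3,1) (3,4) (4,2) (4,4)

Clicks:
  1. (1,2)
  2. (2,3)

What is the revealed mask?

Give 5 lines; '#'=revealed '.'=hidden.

Answer: ####.
####.
.###.
.....
.....

Derivation:
Click 1 (1,2) count=0: revealed 11 new [(0,0) (0,1) (0,2) (0,3) (1,0) (1,1) (1,2) (1,3) (2,1) (2,2) (2,3)] -> total=11
Click 2 (2,3) count=2: revealed 0 new [(none)] -> total=11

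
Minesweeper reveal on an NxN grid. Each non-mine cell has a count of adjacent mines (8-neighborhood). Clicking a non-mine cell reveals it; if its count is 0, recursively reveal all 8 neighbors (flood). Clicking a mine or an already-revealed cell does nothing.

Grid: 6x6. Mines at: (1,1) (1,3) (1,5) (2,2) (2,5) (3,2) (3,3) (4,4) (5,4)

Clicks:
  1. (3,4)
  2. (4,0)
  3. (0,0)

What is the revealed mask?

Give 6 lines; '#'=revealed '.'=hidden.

Answer: #.....
......
##....
##..#.
####..
####..

Derivation:
Click 1 (3,4) count=3: revealed 1 new [(3,4)] -> total=1
Click 2 (4,0) count=0: revealed 12 new [(2,0) (2,1) (3,0) (3,1) (4,0) (4,1) (4,2) (4,3) (5,0) (5,1) (5,2) (5,3)] -> total=13
Click 3 (0,0) count=1: revealed 1 new [(0,0)] -> total=14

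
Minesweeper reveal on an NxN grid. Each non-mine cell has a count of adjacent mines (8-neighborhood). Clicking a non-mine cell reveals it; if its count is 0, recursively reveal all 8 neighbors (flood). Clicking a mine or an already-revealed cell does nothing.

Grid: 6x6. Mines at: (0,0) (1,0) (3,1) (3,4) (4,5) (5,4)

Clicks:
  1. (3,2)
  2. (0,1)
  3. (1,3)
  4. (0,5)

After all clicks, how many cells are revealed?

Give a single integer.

Answer: 16

Derivation:
Click 1 (3,2) count=1: revealed 1 new [(3,2)] -> total=1
Click 2 (0,1) count=2: revealed 1 new [(0,1)] -> total=2
Click 3 (1,3) count=0: revealed 14 new [(0,2) (0,3) (0,4) (0,5) (1,1) (1,2) (1,3) (1,4) (1,5) (2,1) (2,2) (2,3) (2,4) (2,5)] -> total=16
Click 4 (0,5) count=0: revealed 0 new [(none)] -> total=16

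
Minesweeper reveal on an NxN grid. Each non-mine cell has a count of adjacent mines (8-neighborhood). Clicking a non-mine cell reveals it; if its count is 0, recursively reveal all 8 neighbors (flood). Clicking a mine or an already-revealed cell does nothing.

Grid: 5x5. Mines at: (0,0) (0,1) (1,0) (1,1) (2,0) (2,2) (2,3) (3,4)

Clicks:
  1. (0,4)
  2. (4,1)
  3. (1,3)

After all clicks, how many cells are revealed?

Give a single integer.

Click 1 (0,4) count=0: revealed 6 new [(0,2) (0,3) (0,4) (1,2) (1,3) (1,4)] -> total=6
Click 2 (4,1) count=0: revealed 8 new [(3,0) (3,1) (3,2) (3,3) (4,0) (4,1) (4,2) (4,3)] -> total=14
Click 3 (1,3) count=2: revealed 0 new [(none)] -> total=14

Answer: 14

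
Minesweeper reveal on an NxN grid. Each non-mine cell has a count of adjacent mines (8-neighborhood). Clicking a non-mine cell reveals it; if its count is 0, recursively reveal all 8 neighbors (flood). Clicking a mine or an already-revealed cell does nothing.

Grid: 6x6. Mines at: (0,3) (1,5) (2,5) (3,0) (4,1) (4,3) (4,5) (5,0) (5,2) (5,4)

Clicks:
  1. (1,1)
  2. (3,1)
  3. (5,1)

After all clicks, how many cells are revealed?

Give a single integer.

Click 1 (1,1) count=0: revealed 17 new [(0,0) (0,1) (0,2) (1,0) (1,1) (1,2) (1,3) (1,4) (2,0) (2,1) (2,2) (2,3) (2,4) (3,1) (3,2) (3,3) (3,4)] -> total=17
Click 2 (3,1) count=2: revealed 0 new [(none)] -> total=17
Click 3 (5,1) count=3: revealed 1 new [(5,1)] -> total=18

Answer: 18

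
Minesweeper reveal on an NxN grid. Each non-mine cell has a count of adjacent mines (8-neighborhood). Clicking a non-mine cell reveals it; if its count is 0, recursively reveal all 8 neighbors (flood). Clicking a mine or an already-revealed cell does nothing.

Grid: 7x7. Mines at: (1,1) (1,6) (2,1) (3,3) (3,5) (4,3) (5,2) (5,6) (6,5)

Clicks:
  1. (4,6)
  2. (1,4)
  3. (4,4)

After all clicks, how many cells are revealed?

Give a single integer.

Click 1 (4,6) count=2: revealed 1 new [(4,6)] -> total=1
Click 2 (1,4) count=0: revealed 12 new [(0,2) (0,3) (0,4) (0,5) (1,2) (1,3) (1,4) (1,5) (2,2) (2,3) (2,4) (2,5)] -> total=13
Click 3 (4,4) count=3: revealed 1 new [(4,4)] -> total=14

Answer: 14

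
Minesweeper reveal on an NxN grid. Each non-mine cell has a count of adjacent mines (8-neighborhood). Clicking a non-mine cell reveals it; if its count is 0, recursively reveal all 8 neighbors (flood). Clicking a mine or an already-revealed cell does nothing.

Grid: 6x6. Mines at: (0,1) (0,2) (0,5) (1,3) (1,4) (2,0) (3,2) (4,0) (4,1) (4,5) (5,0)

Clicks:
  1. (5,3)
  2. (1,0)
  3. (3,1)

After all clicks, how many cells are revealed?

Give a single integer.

Answer: 8

Derivation:
Click 1 (5,3) count=0: revealed 6 new [(4,2) (4,3) (4,4) (5,2) (5,3) (5,4)] -> total=6
Click 2 (1,0) count=2: revealed 1 new [(1,0)] -> total=7
Click 3 (3,1) count=4: revealed 1 new [(3,1)] -> total=8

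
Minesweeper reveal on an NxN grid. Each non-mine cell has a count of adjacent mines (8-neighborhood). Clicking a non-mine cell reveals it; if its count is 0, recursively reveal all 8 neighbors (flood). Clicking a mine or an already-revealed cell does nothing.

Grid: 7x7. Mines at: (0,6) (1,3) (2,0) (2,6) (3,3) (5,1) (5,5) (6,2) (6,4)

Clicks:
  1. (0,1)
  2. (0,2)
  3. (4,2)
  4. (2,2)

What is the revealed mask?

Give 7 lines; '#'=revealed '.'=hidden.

Answer: ###....
###....
..#....
.......
..#....
.......
.......

Derivation:
Click 1 (0,1) count=0: revealed 6 new [(0,0) (0,1) (0,2) (1,0) (1,1) (1,2)] -> total=6
Click 2 (0,2) count=1: revealed 0 new [(none)] -> total=6
Click 3 (4,2) count=2: revealed 1 new [(4,2)] -> total=7
Click 4 (2,2) count=2: revealed 1 new [(2,2)] -> total=8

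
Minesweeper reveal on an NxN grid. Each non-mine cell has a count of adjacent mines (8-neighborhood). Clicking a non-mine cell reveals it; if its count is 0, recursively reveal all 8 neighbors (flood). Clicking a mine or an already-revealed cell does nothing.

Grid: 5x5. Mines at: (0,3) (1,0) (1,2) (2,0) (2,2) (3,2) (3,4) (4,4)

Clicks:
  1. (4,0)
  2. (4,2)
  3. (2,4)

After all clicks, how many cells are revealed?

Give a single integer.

Click 1 (4,0) count=0: revealed 4 new [(3,0) (3,1) (4,0) (4,1)] -> total=4
Click 2 (4,2) count=1: revealed 1 new [(4,2)] -> total=5
Click 3 (2,4) count=1: revealed 1 new [(2,4)] -> total=6

Answer: 6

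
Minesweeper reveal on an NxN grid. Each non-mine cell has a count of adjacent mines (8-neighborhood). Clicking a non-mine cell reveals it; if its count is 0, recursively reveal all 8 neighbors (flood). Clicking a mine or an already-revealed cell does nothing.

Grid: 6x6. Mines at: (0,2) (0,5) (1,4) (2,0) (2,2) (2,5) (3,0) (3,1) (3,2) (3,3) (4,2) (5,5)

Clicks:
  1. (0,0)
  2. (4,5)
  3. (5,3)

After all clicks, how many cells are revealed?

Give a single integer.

Answer: 6

Derivation:
Click 1 (0,0) count=0: revealed 4 new [(0,0) (0,1) (1,0) (1,1)] -> total=4
Click 2 (4,5) count=1: revealed 1 new [(4,5)] -> total=5
Click 3 (5,3) count=1: revealed 1 new [(5,3)] -> total=6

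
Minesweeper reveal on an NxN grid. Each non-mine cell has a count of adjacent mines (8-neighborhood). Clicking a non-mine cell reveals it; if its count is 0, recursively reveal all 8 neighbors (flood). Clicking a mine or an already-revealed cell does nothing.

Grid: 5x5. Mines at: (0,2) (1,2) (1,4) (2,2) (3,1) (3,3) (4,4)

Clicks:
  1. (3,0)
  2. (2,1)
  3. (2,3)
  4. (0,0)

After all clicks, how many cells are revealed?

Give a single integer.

Click 1 (3,0) count=1: revealed 1 new [(3,0)] -> total=1
Click 2 (2,1) count=3: revealed 1 new [(2,1)] -> total=2
Click 3 (2,3) count=4: revealed 1 new [(2,3)] -> total=3
Click 4 (0,0) count=0: revealed 5 new [(0,0) (0,1) (1,0) (1,1) (2,0)] -> total=8

Answer: 8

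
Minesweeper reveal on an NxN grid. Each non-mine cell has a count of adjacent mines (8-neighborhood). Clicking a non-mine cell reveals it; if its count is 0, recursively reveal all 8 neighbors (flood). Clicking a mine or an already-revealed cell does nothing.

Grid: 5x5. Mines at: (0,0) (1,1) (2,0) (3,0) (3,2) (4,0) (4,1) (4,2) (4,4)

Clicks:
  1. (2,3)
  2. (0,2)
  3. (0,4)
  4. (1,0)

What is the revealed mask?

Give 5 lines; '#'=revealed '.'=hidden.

Click 1 (2,3) count=1: revealed 1 new [(2,3)] -> total=1
Click 2 (0,2) count=1: revealed 1 new [(0,2)] -> total=2
Click 3 (0,4) count=0: revealed 9 new [(0,3) (0,4) (1,2) (1,3) (1,4) (2,2) (2,4) (3,3) (3,4)] -> total=11
Click 4 (1,0) count=3: revealed 1 new [(1,0)] -> total=12

Answer: ..###
#.###
..###
...##
.....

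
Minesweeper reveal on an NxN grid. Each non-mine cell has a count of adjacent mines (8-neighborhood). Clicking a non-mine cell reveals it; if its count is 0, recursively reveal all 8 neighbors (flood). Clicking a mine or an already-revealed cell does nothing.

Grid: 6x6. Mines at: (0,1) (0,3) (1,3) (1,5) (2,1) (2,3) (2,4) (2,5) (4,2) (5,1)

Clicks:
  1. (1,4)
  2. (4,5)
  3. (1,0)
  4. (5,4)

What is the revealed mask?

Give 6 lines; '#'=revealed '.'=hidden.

Answer: ......
#...#.
......
...###
...###
...###

Derivation:
Click 1 (1,4) count=6: revealed 1 new [(1,4)] -> total=1
Click 2 (4,5) count=0: revealed 9 new [(3,3) (3,4) (3,5) (4,3) (4,4) (4,5) (5,3) (5,4) (5,5)] -> total=10
Click 3 (1,0) count=2: revealed 1 new [(1,0)] -> total=11
Click 4 (5,4) count=0: revealed 0 new [(none)] -> total=11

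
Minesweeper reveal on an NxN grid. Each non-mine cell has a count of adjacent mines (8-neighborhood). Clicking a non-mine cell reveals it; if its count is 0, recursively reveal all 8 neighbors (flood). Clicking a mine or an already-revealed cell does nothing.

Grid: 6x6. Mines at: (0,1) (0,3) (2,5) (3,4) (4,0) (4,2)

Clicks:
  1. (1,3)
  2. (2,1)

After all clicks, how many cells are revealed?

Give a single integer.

Click 1 (1,3) count=1: revealed 1 new [(1,3)] -> total=1
Click 2 (2,1) count=0: revealed 11 new [(1,0) (1,1) (1,2) (2,0) (2,1) (2,2) (2,3) (3,0) (3,1) (3,2) (3,3)] -> total=12

Answer: 12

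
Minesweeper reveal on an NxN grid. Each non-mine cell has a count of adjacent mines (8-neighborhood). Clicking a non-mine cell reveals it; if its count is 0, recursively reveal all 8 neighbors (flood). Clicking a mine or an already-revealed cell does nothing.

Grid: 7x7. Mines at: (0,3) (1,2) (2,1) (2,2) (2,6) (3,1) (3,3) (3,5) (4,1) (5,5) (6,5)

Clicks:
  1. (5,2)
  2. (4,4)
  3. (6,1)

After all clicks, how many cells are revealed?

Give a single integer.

Answer: 13

Derivation:
Click 1 (5,2) count=1: revealed 1 new [(5,2)] -> total=1
Click 2 (4,4) count=3: revealed 1 new [(4,4)] -> total=2
Click 3 (6,1) count=0: revealed 11 new [(4,2) (4,3) (5,0) (5,1) (5,3) (5,4) (6,0) (6,1) (6,2) (6,3) (6,4)] -> total=13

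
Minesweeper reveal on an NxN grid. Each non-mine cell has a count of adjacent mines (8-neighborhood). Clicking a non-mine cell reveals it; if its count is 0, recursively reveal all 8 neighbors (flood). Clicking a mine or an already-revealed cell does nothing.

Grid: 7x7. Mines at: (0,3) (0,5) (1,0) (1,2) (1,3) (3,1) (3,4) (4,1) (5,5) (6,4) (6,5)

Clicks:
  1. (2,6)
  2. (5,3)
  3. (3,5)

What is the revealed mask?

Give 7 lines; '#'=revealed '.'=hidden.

Click 1 (2,6) count=0: revealed 8 new [(1,5) (1,6) (2,5) (2,6) (3,5) (3,6) (4,5) (4,6)] -> total=8
Click 2 (5,3) count=1: revealed 1 new [(5,3)] -> total=9
Click 3 (3,5) count=1: revealed 0 new [(none)] -> total=9

Answer: .......
.....##
.....##
.....##
.....##
...#...
.......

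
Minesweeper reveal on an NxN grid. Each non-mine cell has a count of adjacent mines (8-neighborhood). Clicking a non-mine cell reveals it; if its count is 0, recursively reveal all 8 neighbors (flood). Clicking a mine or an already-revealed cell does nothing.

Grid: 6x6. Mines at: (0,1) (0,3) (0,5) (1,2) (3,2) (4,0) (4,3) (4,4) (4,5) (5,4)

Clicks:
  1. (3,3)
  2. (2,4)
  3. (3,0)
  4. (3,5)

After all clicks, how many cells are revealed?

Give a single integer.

Answer: 10

Derivation:
Click 1 (3,3) count=3: revealed 1 new [(3,3)] -> total=1
Click 2 (2,4) count=0: revealed 8 new [(1,3) (1,4) (1,5) (2,3) (2,4) (2,5) (3,4) (3,5)] -> total=9
Click 3 (3,0) count=1: revealed 1 new [(3,0)] -> total=10
Click 4 (3,5) count=2: revealed 0 new [(none)] -> total=10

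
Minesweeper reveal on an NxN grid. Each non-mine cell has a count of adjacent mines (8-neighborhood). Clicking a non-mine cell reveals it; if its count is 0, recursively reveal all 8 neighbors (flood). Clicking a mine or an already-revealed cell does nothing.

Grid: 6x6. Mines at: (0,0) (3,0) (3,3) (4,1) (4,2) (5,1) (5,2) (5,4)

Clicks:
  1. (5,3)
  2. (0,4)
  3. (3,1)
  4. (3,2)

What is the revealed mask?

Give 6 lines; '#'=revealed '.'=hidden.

Click 1 (5,3) count=3: revealed 1 new [(5,3)] -> total=1
Click 2 (0,4) count=0: revealed 19 new [(0,1) (0,2) (0,3) (0,4) (0,5) (1,1) (1,2) (1,3) (1,4) (1,5) (2,1) (2,2) (2,3) (2,4) (2,5) (3,4) (3,5) (4,4) (4,5)] -> total=20
Click 3 (3,1) count=3: revealed 1 new [(3,1)] -> total=21
Click 4 (3,2) count=3: revealed 1 new [(3,2)] -> total=22

Answer: .#####
.#####
.#####
.##.##
....##
...#..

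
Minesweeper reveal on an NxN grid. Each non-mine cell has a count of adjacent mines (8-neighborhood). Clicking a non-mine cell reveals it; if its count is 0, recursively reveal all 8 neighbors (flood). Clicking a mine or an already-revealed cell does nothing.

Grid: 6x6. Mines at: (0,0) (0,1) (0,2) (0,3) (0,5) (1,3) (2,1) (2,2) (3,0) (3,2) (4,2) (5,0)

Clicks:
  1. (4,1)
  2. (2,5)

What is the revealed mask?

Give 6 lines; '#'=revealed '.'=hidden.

Answer: ......
....##
...###
...###
.#.###
...###

Derivation:
Click 1 (4,1) count=4: revealed 1 new [(4,1)] -> total=1
Click 2 (2,5) count=0: revealed 14 new [(1,4) (1,5) (2,3) (2,4) (2,5) (3,3) (3,4) (3,5) (4,3) (4,4) (4,5) (5,3) (5,4) (5,5)] -> total=15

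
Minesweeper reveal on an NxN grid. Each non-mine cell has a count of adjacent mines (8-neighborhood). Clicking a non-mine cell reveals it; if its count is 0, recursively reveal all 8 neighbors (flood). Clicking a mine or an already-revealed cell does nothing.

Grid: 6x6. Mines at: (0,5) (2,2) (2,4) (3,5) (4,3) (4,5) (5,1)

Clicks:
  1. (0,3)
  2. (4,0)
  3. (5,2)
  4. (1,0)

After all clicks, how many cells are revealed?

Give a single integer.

Click 1 (0,3) count=0: revealed 16 new [(0,0) (0,1) (0,2) (0,3) (0,4) (1,0) (1,1) (1,2) (1,3) (1,4) (2,0) (2,1) (3,0) (3,1) (4,0) (4,1)] -> total=16
Click 2 (4,0) count=1: revealed 0 new [(none)] -> total=16
Click 3 (5,2) count=2: revealed 1 new [(5,2)] -> total=17
Click 4 (1,0) count=0: revealed 0 new [(none)] -> total=17

Answer: 17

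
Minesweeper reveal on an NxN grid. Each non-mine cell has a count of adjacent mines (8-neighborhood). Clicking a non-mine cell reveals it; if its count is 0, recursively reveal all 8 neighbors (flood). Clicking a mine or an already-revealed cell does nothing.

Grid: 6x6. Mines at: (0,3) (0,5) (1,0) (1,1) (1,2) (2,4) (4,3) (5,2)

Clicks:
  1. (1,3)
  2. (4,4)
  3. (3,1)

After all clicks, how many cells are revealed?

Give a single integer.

Click 1 (1,3) count=3: revealed 1 new [(1,3)] -> total=1
Click 2 (4,4) count=1: revealed 1 new [(4,4)] -> total=2
Click 3 (3,1) count=0: revealed 11 new [(2,0) (2,1) (2,2) (3,0) (3,1) (3,2) (4,0) (4,1) (4,2) (5,0) (5,1)] -> total=13

Answer: 13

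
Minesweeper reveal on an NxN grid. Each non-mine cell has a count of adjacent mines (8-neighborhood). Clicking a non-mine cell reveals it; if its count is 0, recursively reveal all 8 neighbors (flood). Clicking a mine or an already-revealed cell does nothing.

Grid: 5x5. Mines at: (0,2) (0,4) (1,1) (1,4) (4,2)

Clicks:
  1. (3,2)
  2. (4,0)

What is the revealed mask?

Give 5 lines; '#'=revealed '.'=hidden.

Click 1 (3,2) count=1: revealed 1 new [(3,2)] -> total=1
Click 2 (4,0) count=0: revealed 6 new [(2,0) (2,1) (3,0) (3,1) (4,0) (4,1)] -> total=7

Answer: .....
.....
##...
###..
##...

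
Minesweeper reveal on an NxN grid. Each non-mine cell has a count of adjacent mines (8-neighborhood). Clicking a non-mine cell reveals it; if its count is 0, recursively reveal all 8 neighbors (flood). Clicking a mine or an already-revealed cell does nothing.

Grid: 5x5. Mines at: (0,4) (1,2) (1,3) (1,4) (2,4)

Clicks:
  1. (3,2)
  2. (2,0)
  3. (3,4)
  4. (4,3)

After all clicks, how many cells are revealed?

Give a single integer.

Answer: 18

Derivation:
Click 1 (3,2) count=0: revealed 18 new [(0,0) (0,1) (1,0) (1,1) (2,0) (2,1) (2,2) (2,3) (3,0) (3,1) (3,2) (3,3) (3,4) (4,0) (4,1) (4,2) (4,3) (4,4)] -> total=18
Click 2 (2,0) count=0: revealed 0 new [(none)] -> total=18
Click 3 (3,4) count=1: revealed 0 new [(none)] -> total=18
Click 4 (4,3) count=0: revealed 0 new [(none)] -> total=18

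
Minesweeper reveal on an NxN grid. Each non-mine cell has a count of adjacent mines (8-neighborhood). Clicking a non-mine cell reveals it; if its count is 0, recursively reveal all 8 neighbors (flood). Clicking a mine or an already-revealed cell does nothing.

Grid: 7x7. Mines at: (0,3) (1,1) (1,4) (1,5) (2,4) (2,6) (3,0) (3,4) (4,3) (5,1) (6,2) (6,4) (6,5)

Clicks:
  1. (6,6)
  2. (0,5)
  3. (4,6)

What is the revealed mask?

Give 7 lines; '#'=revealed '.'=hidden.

Answer: .....#.
.......
.......
.....##
.....##
.....##
......#

Derivation:
Click 1 (6,6) count=1: revealed 1 new [(6,6)] -> total=1
Click 2 (0,5) count=2: revealed 1 new [(0,5)] -> total=2
Click 3 (4,6) count=0: revealed 6 new [(3,5) (3,6) (4,5) (4,6) (5,5) (5,6)] -> total=8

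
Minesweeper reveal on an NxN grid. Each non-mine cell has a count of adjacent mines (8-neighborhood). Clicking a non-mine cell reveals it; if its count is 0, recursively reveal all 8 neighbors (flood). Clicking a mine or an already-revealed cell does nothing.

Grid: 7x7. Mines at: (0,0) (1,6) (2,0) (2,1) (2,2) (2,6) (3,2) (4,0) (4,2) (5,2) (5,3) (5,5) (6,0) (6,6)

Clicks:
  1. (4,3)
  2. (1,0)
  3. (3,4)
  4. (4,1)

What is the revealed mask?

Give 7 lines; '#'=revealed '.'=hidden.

Answer: .#####.
######.
...###.
...###.
.#.###.
.......
.......

Derivation:
Click 1 (4,3) count=4: revealed 1 new [(4,3)] -> total=1
Click 2 (1,0) count=3: revealed 1 new [(1,0)] -> total=2
Click 3 (3,4) count=0: revealed 18 new [(0,1) (0,2) (0,3) (0,4) (0,5) (1,1) (1,2) (1,3) (1,4) (1,5) (2,3) (2,4) (2,5) (3,3) (3,4) (3,5) (4,4) (4,5)] -> total=20
Click 4 (4,1) count=4: revealed 1 new [(4,1)] -> total=21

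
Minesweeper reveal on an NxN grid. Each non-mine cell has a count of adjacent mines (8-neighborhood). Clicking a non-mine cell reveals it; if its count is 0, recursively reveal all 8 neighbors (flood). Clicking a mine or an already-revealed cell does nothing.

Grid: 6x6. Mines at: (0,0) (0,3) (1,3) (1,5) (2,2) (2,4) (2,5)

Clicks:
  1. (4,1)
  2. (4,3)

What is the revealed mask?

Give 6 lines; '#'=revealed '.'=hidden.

Click 1 (4,1) count=0: revealed 22 new [(1,0) (1,1) (2,0) (2,1) (3,0) (3,1) (3,2) (3,3) (3,4) (3,5) (4,0) (4,1) (4,2) (4,3) (4,4) (4,5) (5,0) (5,1) (5,2) (5,3) (5,4) (5,5)] -> total=22
Click 2 (4,3) count=0: revealed 0 new [(none)] -> total=22

Answer: ......
##....
##....
######
######
######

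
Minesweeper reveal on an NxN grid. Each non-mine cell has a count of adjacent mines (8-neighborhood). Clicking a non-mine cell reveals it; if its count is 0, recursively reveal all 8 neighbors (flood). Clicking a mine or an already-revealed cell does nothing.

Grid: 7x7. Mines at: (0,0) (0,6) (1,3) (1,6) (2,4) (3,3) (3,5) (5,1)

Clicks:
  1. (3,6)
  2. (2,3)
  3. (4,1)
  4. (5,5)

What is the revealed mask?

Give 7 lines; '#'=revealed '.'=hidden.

Click 1 (3,6) count=1: revealed 1 new [(3,6)] -> total=1
Click 2 (2,3) count=3: revealed 1 new [(2,3)] -> total=2
Click 3 (4,1) count=1: revealed 1 new [(4,1)] -> total=3
Click 4 (5,5) count=0: revealed 15 new [(4,2) (4,3) (4,4) (4,5) (4,6) (5,2) (5,3) (5,4) (5,5) (5,6) (6,2) (6,3) (6,4) (6,5) (6,6)] -> total=18

Answer: .......
.......
...#...
......#
.######
..#####
..#####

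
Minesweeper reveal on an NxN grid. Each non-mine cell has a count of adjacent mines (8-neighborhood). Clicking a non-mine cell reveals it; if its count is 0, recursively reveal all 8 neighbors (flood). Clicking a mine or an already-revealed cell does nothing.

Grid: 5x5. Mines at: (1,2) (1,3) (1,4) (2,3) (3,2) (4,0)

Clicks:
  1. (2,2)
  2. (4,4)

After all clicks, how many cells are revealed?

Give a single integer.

Click 1 (2,2) count=4: revealed 1 new [(2,2)] -> total=1
Click 2 (4,4) count=0: revealed 4 new [(3,3) (3,4) (4,3) (4,4)] -> total=5

Answer: 5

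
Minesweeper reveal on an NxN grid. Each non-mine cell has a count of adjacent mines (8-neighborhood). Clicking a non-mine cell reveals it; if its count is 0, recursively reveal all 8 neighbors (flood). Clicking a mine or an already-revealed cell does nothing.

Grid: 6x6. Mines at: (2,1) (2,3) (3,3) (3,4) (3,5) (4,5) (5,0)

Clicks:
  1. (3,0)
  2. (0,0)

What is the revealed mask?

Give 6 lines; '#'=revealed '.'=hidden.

Answer: ######
######
....##
#.....
......
......

Derivation:
Click 1 (3,0) count=1: revealed 1 new [(3,0)] -> total=1
Click 2 (0,0) count=0: revealed 14 new [(0,0) (0,1) (0,2) (0,3) (0,4) (0,5) (1,0) (1,1) (1,2) (1,3) (1,4) (1,5) (2,4) (2,5)] -> total=15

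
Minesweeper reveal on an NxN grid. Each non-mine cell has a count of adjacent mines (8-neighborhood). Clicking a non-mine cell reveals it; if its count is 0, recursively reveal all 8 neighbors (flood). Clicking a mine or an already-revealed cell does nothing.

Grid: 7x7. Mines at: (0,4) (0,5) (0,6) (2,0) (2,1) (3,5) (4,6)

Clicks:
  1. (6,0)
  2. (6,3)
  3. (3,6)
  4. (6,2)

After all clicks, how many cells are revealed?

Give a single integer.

Click 1 (6,0) count=0: revealed 31 new [(1,2) (1,3) (1,4) (2,2) (2,3) (2,4) (3,0) (3,1) (3,2) (3,3) (3,4) (4,0) (4,1) (4,2) (4,3) (4,4) (4,5) (5,0) (5,1) (5,2) (5,3) (5,4) (5,5) (5,6) (6,0) (6,1) (6,2) (6,3) (6,4) (6,5) (6,6)] -> total=31
Click 2 (6,3) count=0: revealed 0 new [(none)] -> total=31
Click 3 (3,6) count=2: revealed 1 new [(3,6)] -> total=32
Click 4 (6,2) count=0: revealed 0 new [(none)] -> total=32

Answer: 32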